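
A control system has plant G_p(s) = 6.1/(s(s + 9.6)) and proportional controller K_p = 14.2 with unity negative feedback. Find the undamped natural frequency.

ω_n = 9.31 rad/s

1 + K_p·G_p(s) = 0 gives s² + 9.6s + 86.62 = 0.
So ω_n² = 86.62 ⇒ ω_n = 9.307 rad/s, and ζ = 9.6/(2ω_n) = 0.516.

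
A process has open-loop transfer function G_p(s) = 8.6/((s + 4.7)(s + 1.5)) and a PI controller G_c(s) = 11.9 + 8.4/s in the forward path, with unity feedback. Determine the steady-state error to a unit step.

The open loop G_c(s)G_p(s) has a pole at the origin (type 1), so the static position error constant is infinite and e_ss = 1/(1+∞) = 0.

0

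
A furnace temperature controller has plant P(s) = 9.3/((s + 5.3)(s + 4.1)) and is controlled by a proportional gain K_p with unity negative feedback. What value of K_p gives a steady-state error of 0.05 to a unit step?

Steady-state error for a unit step on this type-0 loop is 1/(1 + K_p·P(0)).
P(0) = 0.428. Require 1/(1 + K_p·0.428) = 0.05, so 1 + 0.428·K_p = 20.
K_p = (20 − 1)/0.428 = 44.4.

K_p = 44.4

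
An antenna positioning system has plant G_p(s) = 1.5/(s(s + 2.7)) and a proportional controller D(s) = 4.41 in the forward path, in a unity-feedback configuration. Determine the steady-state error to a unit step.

The open loop D(s)G_p(s) has a pole at the origin (type 1), so the static position error constant is infinite and e_ss = 1/(1+∞) = 0.

0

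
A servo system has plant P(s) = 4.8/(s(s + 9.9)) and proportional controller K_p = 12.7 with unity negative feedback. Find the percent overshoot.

7.61%

From 1 + K_pP(s) = 0: s² + 9.9s + 60.96 = 0 ⇒ ω_n = 7.808, ζ = 0.634.
%OS = 100·exp(−πζ/√(1−ζ²)) = 100·exp(−π·0.634/√0.5981) = 7.61%.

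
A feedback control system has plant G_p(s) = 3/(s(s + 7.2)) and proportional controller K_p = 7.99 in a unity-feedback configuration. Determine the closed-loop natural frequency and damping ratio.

ω_n = 4.9 rad/s, ζ = 0.735

With unity feedback the closed-loop characteristic equation is s² + 7.2s + 7.99·3 = s² + 7.2s + 23.97 = 0.
Matching s² + 2ζω_n s + ω_n²: ω_n = √23.97 = 4.896 rad/s and 2ζω_n = 7.2, so ζ = 7.2/(2·4.896) = 0.735.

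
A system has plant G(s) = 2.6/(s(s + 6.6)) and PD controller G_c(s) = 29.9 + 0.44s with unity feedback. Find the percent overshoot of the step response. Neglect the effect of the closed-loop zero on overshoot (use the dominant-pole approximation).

21.5%

Forward path: (29.9 + 0.44s)·2.6/(s(s+6.6)). The closed-loop characteristic equation is s² + (6.6 + 2.6·0.44)s + 2.6·29.9 = 0.
That is s² + 7.744s + 77.74 = 0, so ω_n = 8.817 rad/s and ζ = 7.744/(2·8.817) = 0.4392.
%OS = 100·exp(−πζ/√(1−ζ²)) = 21.5%.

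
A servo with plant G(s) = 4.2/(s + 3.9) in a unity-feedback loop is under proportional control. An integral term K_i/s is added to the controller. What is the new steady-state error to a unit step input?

Adding integral action puts a pole at s = 0 in the forward path, raising the system type to 1; a type-1 loop has zero steady-state error to a step.

0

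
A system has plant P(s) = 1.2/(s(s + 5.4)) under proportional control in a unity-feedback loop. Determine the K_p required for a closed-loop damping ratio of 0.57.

K_p = 18.7

Closed-loop characteristic equation: s² + 5.4s + K_p·1.2 = 0.
So ω_n = √(1.2K_p) and 2ζω_n = 5.4, giving ζ = 5.4/(2√(1.2K_p)).
Setting ζ = 0.57: √(1.2K_p) = 5.4/(2·0.57) = 4.737, so K_p = 22.44/1.2 = 18.7.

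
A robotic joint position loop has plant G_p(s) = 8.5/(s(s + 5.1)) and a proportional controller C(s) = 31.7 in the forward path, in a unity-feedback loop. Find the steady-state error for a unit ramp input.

0.0189

The loop has one pole at the origin (type 1). Velocity error constant K_v = lim_{s→0} s·C(s)G_p(s) = 31.7·8.5/5.1 = 52.83.
Steady-state error to a unit ramp: e_ss = 1/K_v = 0.0189.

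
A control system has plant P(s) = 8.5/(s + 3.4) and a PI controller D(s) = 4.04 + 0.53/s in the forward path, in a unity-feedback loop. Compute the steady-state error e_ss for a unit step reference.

The open loop D(s)P(s) has a pole at the origin (type 1), so the static position error constant is infinite and e_ss = 1/(1+∞) = 0.

0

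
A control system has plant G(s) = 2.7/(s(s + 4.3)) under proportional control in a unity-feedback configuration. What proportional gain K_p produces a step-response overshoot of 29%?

From %OS = 100·exp(−πζ/√(1−ζ²)) = 29%, ζ = −ln(0.29)/√(π²+ln²(0.29)) = 0.3666.
Characteristic equation s² + 4.3s + 2.7K_p = 0 gives ζ = 4.3/(2√(2.7K_p)).
Setting ζ = 0.3666: √(2.7K_p) = 4.3/(2·0.3666) = 5.865, so K_p = 34.4/2.7 = 12.7.

K_p = 12.7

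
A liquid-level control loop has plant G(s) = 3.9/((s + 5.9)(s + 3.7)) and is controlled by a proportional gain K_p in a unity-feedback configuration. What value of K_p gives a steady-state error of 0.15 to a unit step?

For a type-0 loop with proportional control, e_ss = 1/(1 + K_p·G(0)).
G(0) = 0.1787. Require 1/(1 + K_p·0.1787) = 0.15, so 1 + 0.1787·K_p = 6.667.
K_p = (6.667 − 1)/0.1787 = 31.7.

K_p = 31.7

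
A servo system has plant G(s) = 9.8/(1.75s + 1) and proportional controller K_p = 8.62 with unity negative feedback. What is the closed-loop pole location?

Closed loop: T(s) = K_p·G/(1+K_p·G) = 84.48/(1.75s + 1 + 84.48), with pole at s = −(1 + 84.48)/1.75 = −48.84.

s = -48.84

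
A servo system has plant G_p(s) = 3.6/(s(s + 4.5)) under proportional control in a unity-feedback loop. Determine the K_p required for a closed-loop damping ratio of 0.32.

Closed-loop characteristic equation: s² + 4.5s + K_p·3.6 = 0.
So ω_n = √(3.6K_p) and 2ζω_n = 4.5, giving ζ = 4.5/(2√(3.6K_p)).
Setting ζ = 0.32: √(3.6K_p) = 4.5/(2·0.32) = 7.031, so K_p = 49.44/3.6 = 13.7.

K_p = 13.7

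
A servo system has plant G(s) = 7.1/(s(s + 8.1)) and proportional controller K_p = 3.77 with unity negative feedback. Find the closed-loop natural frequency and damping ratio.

The closed-loop denominator is s(s+8.1) + 3.77·7.1 = s² + 8.1s + 26.77.
Matching s² + 2ζω_n s + ω_n²: ω_n = √26.77 = 5.174 rad/s and 2ζω_n = 8.1, so ζ = 8.1/(2·5.174) = 0.783.

ω_n = 5.17 rad/s, ζ = 0.783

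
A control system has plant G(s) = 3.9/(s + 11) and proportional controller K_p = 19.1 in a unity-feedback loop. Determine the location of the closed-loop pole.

s = -85.49

Closed-loop transfer function: T(s) = K_p·G(s)/(1 + K_p·G(s)) = 74.49/(s + 11 + 74.49) = 74.49/(s + 85.49).
The closed-loop pole is at s = −85.49.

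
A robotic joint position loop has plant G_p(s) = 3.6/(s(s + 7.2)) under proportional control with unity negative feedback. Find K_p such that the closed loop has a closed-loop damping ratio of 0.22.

Closed-loop characteristic equation: s² + 7.2s + K_p·3.6 = 0.
So ω_n = √(3.6K_p) and 2ζω_n = 7.2, giving ζ = 7.2/(2√(3.6K_p)).
Setting ζ = 0.22: √(3.6K_p) = 7.2/(2·0.22) = 16.36, so K_p = 267.8/3.6 = 74.4.

K_p = 74.4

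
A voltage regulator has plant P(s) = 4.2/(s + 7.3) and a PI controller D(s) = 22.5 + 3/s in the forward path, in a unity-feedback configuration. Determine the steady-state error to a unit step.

0

The open loop D(s)P(s) has a pole at the origin (type 1), so the static position error constant is infinite and e_ss = 1/(1+∞) = 0.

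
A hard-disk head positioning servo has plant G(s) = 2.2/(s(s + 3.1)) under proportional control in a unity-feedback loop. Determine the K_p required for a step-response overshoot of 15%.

K_p = 4.09

From %OS = 100·exp(−πζ/√(1−ζ²)) = 15%, ζ = −ln(0.15)/√(π²+ln²(0.15)) = 0.5169.
Characteristic equation s² + 3.1s + 2.2K_p = 0 gives ζ = 3.1/(2√(2.2K_p)).
Setting ζ = 0.5169: √(2.2K_p) = 3.1/(2·0.5169) = 2.998, so K_p = 8.991/2.2 = 4.09.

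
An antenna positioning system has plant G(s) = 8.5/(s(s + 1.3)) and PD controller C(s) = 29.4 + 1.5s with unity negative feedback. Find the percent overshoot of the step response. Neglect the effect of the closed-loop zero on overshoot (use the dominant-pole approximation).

Forward path: (29.4 + 1.5s)·8.5/(s(s+1.3)). The closed-loop characteristic equation is s² + (1.3 + 8.5·1.5)s + 8.5·29.4 = 0.
That is s² + 14.05s + 249.9 = 0, so ω_n = 15.81 rad/s and ζ = 14.05/(2·15.81) = 0.4444.
%OS = 100·exp(−πζ/√(1−ζ²)) = 21%.

21%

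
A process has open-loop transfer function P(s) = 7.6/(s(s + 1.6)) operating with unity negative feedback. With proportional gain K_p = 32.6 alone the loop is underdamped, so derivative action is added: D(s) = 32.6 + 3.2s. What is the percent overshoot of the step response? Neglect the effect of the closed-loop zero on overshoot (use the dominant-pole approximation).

1.05%

Forward path: (32.6 + 3.2s)·7.6/(s(s+1.6)). The closed-loop characteristic equation is s² + (1.6 + 7.6·3.2)s + 7.6·32.6 = 0.
That is s² + 25.92s + 247.8 = 0, so ω_n = 15.74 rad/s and ζ = 25.92/(2·15.74) = 0.8234.
%OS = 100·exp(−πζ/√(1−ζ²)) = 1.05%.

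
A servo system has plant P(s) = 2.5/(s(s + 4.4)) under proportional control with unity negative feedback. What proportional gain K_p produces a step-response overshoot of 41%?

From %OS = 100·exp(−πζ/√(1−ζ²)) = 41%, ζ = −ln(0.41)/√(π²+ln²(0.41)) = 0.273.
Characteristic equation s² + 4.4s + 2.5K_p = 0 gives ζ = 4.4/(2√(2.5K_p)).
Setting ζ = 0.273: √(2.5K_p) = 4.4/(2·0.273) = 8.058, so K_p = 64.93/2.5 = 26.

K_p = 26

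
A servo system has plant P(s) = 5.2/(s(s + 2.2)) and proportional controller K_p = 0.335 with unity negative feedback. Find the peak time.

Closed-loop characteristic equation: s² + 2.2s + 1.742 = 0, so ω_n = 1.32 rad/s and ζ = 2.2/(2·1.32) = 0.8334.
Damped frequency ω_d = ω_n√(1−ζ²) = 0.7294 rad/s, so peak time T_p = π/ω_d = 4.31 s.

T_p = 4.31 s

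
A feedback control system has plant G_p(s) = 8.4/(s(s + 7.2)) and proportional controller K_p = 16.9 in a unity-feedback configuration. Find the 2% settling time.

The closed-loop denominator s² + 7.2s + 142 gives ω_n = √142 = 11.91 and ζ = 7.2/(2ω_n) = 0.3021.
2% settling time T_s ≈ 4/(ζω_n) = 4/3.6 = 1.11 s.

T_s ≈ 1.11 s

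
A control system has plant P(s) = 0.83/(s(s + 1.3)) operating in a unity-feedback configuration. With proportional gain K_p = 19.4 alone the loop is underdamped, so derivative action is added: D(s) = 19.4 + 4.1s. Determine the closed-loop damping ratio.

Forward path: (19.4 + 4.1s)·0.83/(s(s+1.3)). The closed-loop characteristic equation is s² + (1.3 + 0.83·4.1)s + 0.83·19.4 = 0.
That is s² + 4.703s + 16.1 = 0, so ω_n = 4.013 rad/s and ζ = 4.703/(2·4.013) = 0.586.

ζ = 0.586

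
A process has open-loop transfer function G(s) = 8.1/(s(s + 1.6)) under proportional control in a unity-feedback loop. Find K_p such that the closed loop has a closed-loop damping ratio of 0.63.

Closed-loop characteristic equation: s² + 1.6s + K_p·8.1 = 0.
So ω_n = √(8.1K_p) and 2ζω_n = 1.6, giving ζ = 1.6/(2√(8.1K_p)).
Setting ζ = 0.63: √(8.1K_p) = 1.6/(2·0.63) = 1.27, so K_p = 1.612/8.1 = 0.199.

K_p = 0.199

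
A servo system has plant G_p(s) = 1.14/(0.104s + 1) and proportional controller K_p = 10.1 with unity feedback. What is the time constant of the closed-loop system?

τ = 0.00831 s

Closed loop: T(s) = K_p·G_p/(1+K_p·G_p) = 11.51/(0.104s + 1 + 11.51), with pole at s = −(1 + 11.51)/0.104 = −120.3.
Closed-loop time constant τ = 1/120.3 = 0.00831 s.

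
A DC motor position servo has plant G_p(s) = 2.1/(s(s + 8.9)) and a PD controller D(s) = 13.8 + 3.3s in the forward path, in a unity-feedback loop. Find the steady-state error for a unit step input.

The open loop D(s)G_p(s) has a pole at the origin (type 1), so the static position error constant is infinite and e_ss = 1/(1+∞) = 0.

0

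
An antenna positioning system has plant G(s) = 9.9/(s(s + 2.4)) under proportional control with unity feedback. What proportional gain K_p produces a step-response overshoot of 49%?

K_p = 2.97

From %OS = 100·exp(−πζ/√(1−ζ²)) = 49%, ζ = −ln(0.49)/√(π²+ln²(0.49)) = 0.2214.
Characteristic equation s² + 2.4s + 9.9K_p = 0 gives ζ = 2.4/(2√(9.9K_p)).
Setting ζ = 0.2214: √(9.9K_p) = 2.4/(2·0.2214) = 5.419, so K_p = 29.37/9.9 = 2.97.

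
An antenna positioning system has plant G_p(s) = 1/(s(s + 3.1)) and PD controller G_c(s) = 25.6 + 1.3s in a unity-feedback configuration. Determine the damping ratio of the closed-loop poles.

ζ = 0.435

Forward path: (25.6 + 1.3s)·1/(s(s+3.1)). The closed-loop characteristic equation is s² + (3.1 + 1·1.3)s + 1·25.6 = 0.
That is s² + 4.4s + 25.6 = 0, so ω_n = 5.06 rad/s and ζ = 4.4/(2·5.06) = 0.4348.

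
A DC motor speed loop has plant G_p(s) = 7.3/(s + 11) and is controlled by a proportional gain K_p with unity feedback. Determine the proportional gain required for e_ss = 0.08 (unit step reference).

K_p = 17.3

For a type-0 loop with proportional control, e_ss = 1/(1 + K_p·G_p(0)).
G_p(0) = 0.6636. Require 1/(1 + K_p·0.6636) = 0.08, so 1 + 0.6636·K_p = 12.5.
K_p = (12.5 − 1)/0.6636 = 17.3.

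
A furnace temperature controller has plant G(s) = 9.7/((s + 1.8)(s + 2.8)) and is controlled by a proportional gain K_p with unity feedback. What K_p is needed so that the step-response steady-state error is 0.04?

K_p = 12.5

Steady-state error for a unit step on this type-0 loop is 1/(1 + K_p·G(0)).
G(0) = 1.925. Require 1/(1 + K_p·1.925) = 0.04, so 1 + 1.925·K_p = 25.
K_p = (25 − 1)/1.925 = 12.5.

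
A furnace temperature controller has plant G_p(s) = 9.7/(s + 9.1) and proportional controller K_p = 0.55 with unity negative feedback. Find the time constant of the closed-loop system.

Closed-loop transfer function: T(s) = K_p·G_p(s)/(1 + K_p·G_p(s)) = 5.335/(s + 9.1 + 5.335) = 5.335/(s + 14.43).
Time constant τ = 1/14.43 = 0.0693 s.

τ = 0.0693 s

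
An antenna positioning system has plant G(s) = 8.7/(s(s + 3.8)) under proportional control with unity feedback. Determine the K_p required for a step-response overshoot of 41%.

From %OS = 100·exp(−πζ/√(1−ζ²)) = 41%, ζ = −ln(0.41)/√(π²+ln²(0.41)) = 0.273.
Characteristic equation s² + 3.8s + 8.7K_p = 0 gives ζ = 3.8/(2√(8.7K_p)).
Setting ζ = 0.273: √(8.7K_p) = 3.8/(2·0.273) = 6.959, so K_p = 48.43/8.7 = 5.57.

K_p = 5.57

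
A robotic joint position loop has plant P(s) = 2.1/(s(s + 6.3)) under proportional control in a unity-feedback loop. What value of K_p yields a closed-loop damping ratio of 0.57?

Closed-loop characteristic equation: s² + 6.3s + K_p·2.1 = 0.
So ω_n = √(2.1K_p) and 2ζω_n = 6.3, giving ζ = 6.3/(2√(2.1K_p)).
Setting ζ = 0.57: √(2.1K_p) = 6.3/(2·0.57) = 5.526, so K_p = 30.54/2.1 = 14.5.

K_p = 14.5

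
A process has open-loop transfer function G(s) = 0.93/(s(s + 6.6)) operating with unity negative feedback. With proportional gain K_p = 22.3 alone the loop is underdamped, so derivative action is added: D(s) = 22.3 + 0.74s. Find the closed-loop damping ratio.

Forward path: (22.3 + 0.74s)·0.93/(s(s+6.6)). The closed-loop characteristic equation is s² + (6.6 + 0.93·0.74)s + 0.93·22.3 = 0.
That is s² + 7.288s + 20.74 = 0, so ω_n = 4.554 rad/s and ζ = 7.288/(2·4.554) = 0.8002.

ζ = 0.8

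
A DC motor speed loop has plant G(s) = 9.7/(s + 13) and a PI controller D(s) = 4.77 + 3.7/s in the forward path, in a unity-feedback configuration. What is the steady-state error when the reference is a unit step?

The open loop D(s)G(s) has a pole at the origin (type 1), so the static position error constant is infinite and e_ss = 1/(1+∞) = 0.

0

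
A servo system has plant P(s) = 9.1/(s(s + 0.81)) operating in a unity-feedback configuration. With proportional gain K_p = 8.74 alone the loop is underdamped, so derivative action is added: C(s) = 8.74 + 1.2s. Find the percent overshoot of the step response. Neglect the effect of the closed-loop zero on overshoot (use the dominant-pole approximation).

6.44%

Forward path: (8.74 + 1.2s)·9.1/(s(s+0.81)). The closed-loop characteristic equation is s² + (0.81 + 9.1·1.2)s + 9.1·8.74 = 0.
That is s² + 11.73s + 79.53 = 0, so ω_n = 8.918 rad/s and ζ = 11.73/(2·8.918) = 0.6576.
%OS = 100·exp(−πζ/√(1−ζ²)) = 6.44%.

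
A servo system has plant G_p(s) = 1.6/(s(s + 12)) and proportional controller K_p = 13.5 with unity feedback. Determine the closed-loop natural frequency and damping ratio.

With unity feedback the closed-loop characteristic equation is s² + 12s + 13.5·1.6 = s² + 12s + 21.6 = 0.
Matching s² + 2ζω_n s + ω_n²: ω_n = √21.6 = 4.648 rad/s and 2ζω_n = 12, so ζ = 12/(2·4.648) = 1.29.

ω_n = 4.65 rad/s, ζ = 1.29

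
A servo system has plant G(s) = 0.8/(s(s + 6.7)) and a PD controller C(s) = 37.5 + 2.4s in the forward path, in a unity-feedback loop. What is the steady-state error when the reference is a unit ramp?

0.223

The loop has one pole at the origin (type 1). Velocity error constant K_v = lim_{s→0} s·C(s)G(s) = 37.5·0.8/6.7 = 4.478.
Steady-state error to a unit ramp: e_ss = 1/K_v = 0.223.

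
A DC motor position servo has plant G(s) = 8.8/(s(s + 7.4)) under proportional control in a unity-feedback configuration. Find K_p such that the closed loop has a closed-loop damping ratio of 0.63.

K_p = 3.92

Closed-loop characteristic equation: s² + 7.4s + K_p·8.8 = 0.
So ω_n = √(8.8K_p) and 2ζω_n = 7.4, giving ζ = 7.4/(2√(8.8K_p)).
Setting ζ = 0.63: √(8.8K_p) = 7.4/(2·0.63) = 5.873, so K_p = 34.49/8.8 = 3.92.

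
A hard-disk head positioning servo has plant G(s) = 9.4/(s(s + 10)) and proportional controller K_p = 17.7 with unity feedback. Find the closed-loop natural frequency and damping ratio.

ω_n = 12.9 rad/s, ζ = 0.388

With unity feedback the closed-loop characteristic equation is s² + 10s + 17.7·9.4 = s² + 10s + 166.4 = 0.
So ω_n² = 166.4 ⇒ ω_n = 12.9 rad/s, and ζ = 10/(2ω_n) = 0.388.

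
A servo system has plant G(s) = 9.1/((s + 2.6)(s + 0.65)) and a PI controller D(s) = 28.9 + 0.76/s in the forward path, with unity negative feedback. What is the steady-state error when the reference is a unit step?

0

The open loop D(s)G(s) has a pole at the origin (type 1), so the static position error constant is infinite and e_ss = 1/(1+∞) = 0.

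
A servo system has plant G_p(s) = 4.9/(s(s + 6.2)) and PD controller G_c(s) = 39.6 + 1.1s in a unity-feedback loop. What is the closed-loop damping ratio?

ζ = 0.416

Forward path: (39.6 + 1.1s)·4.9/(s(s+6.2)). The closed-loop characteristic equation is s² + (6.2 + 4.9·1.1)s + 4.9·39.6 = 0.
That is s² + 11.59s + 194 = 0, so ω_n = 13.93 rad/s and ζ = 11.59/(2·13.93) = 0.416.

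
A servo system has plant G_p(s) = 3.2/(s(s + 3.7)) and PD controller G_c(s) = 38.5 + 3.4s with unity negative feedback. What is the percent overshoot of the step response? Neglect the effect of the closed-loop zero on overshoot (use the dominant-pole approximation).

6.48%

Forward path: (38.5 + 3.4s)·3.2/(s(s+3.7)). The closed-loop characteristic equation is s² + (3.7 + 3.2·3.4)s + 3.2·38.5 = 0.
That is s² + 14.58s + 123.2 = 0, so ω_n = 11.1 rad/s and ζ = 14.58/(2·11.1) = 0.6568.
%OS = 100·exp(−πζ/√(1−ζ²)) = 6.48%.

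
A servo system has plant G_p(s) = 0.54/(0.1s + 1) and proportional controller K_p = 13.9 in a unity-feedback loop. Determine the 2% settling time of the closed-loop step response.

T_s ≈ 0.047 s

Closed loop: T(s) = K_p·G_p/(1+K_p·G_p) = 7.506/(0.1s + 1 + 7.506), with pole at s = −(1 + 7.506)/0.1 = −85.06.
τ = 1/85.06 = 0.01176 s, so 2% settling time ≈ 4τ = 0.047 s.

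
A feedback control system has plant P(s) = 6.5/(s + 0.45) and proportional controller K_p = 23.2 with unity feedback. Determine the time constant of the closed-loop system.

τ = 0.00661 s

Closed-loop transfer function: T(s) = K_p·P(s)/(1 + K_p·P(s)) = 150.8/(s + 0.45 + 150.8) = 150.8/(s + 151.2).
Time constant τ = 1/151.2 = 0.00661 s.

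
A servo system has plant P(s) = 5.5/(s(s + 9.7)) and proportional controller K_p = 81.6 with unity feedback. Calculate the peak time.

From 1 + K_pP(s) = 0: s² + 9.7s + 448.8 = 0 ⇒ ω_n = 21.18, ζ = 0.2289.
Damped frequency ω_d = ω_n√(1−ζ²) = 20.62 rad/s, so peak time T_p = π/ω_d = 0.152 s.

T_p = 0.152 s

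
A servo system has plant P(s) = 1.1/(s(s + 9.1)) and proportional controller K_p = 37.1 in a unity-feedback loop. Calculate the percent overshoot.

From 1 + K_pP(s) = 0: s² + 9.1s + 40.81 = 0 ⇒ ω_n = 6.388, ζ = 0.7122.
%OS = 100·exp(−πζ/√(1−ζ²)) = 100·exp(−π·0.7122/√0.4927) = 4.13%.

4.13%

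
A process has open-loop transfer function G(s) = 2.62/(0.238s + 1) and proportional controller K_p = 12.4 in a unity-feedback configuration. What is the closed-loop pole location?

s = -140.7

Closed loop: T(s) = K_p·G/(1+K_p·G) = 32.49/(0.238s + 1 + 32.49), with pole at s = −(1 + 32.49)/0.238 = −140.7.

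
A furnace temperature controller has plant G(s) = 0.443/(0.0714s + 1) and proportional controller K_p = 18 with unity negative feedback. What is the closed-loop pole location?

s = -125.7

Closed loop: T(s) = K_p·G/(1+K_p·G) = 7.974/(0.0714s + 1 + 7.974), with pole at s = −(1 + 7.974)/0.0714 = −125.7.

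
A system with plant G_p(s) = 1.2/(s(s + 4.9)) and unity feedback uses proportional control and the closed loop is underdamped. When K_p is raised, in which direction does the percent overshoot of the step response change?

increase

ζ = 4.9/(2√(1.2K_p)) decreases as K_p grows; lower damping means more overshoot.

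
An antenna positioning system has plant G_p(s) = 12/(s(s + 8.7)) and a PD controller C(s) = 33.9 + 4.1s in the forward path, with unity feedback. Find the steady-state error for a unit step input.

0

The open loop C(s)G_p(s) has a pole at the origin (type 1), so the static position error constant is infinite and e_ss = 1/(1+∞) = 0.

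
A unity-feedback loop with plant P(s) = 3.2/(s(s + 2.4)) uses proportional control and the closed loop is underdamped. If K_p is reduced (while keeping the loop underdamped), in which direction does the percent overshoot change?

decrease

ζ = 2.4/(2√(3.2K_p)) rises as K_p falls; higher damping means less overshoot.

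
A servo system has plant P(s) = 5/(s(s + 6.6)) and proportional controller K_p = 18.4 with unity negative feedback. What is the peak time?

From 1 + K_pP(s) = 0: s² + 6.6s + 92 = 0 ⇒ ω_n = 9.592, ζ = 0.344.
Damped frequency ω_d = ω_n√(1−ζ²) = 9.006 rad/s, so peak time T_p = π/ω_d = 0.349 s.

T_p = 0.349 s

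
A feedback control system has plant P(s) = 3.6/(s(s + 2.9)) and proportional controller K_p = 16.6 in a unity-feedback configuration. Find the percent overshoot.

54.9%

The closed-loop denominator s² + 2.9s + 59.76 gives ω_n = √59.76 = 7.73 and ζ = 2.9/(2ω_n) = 0.1876.
%OS = 100·exp(−πζ/√(1−ζ²)) = 100·exp(−π·0.1876/√0.9648) = 54.9%.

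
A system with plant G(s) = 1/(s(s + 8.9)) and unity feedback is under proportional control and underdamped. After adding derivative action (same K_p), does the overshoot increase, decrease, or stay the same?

The derivative term adds K·K_d to the s-coefficient of the characteristic equation, raising 2ζω_n while ω_n is unchanged; ζ increases, so overshoot decreases.

decrease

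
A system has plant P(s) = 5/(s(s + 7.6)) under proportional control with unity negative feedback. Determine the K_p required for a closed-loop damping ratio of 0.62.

K_p = 7.51

Closed-loop characteristic equation: s² + 7.6s + K_p·5 = 0.
So ω_n = √(5K_p) and 2ζω_n = 7.6, giving ζ = 7.6/(2√(5K_p)).
Setting ζ = 0.62: √(5K_p) = 7.6/(2·0.62) = 6.129, so K_p = 37.57/5 = 7.51.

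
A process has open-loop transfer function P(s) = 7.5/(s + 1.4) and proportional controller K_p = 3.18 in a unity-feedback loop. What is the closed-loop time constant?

Closed-loop transfer function: T(s) = K_p·P(s)/(1 + K_p·P(s)) = 23.85/(s + 1.4 + 23.85) = 23.85/(s + 25.25).
Time constant τ = 1/25.25 = 0.0396 s.

τ = 0.0396 s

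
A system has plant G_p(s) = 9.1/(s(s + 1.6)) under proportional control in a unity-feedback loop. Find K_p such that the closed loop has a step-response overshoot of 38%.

K_p = 0.812

From %OS = 100·exp(−πζ/√(1−ζ²)) = 38%, ζ = −ln(0.38)/√(π²+ln²(0.38)) = 0.2943.
Characteristic equation s² + 1.6s + 9.1K_p = 0 gives ζ = 1.6/(2√(9.1K_p)).
Setting ζ = 0.2943: √(9.1K_p) = 1.6/(2·0.2943) = 2.718, so K_p = 7.387/9.1 = 0.812.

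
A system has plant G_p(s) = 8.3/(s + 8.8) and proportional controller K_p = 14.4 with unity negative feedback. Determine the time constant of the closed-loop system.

τ = 0.00779 s

Closed-loop transfer function: T(s) = K_p·G_p(s)/(1 + K_p·G_p(s)) = 119.5/(s + 8.8 + 119.5) = 119.5/(s + 128.3).
Time constant τ = 1/128.3 = 0.00779 s.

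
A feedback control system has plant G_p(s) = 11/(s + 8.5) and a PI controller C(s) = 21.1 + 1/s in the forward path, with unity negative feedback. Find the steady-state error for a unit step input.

0

The open loop C(s)G_p(s) has a pole at the origin (type 1), so the static position error constant is infinite and e_ss = 1/(1+∞) = 0.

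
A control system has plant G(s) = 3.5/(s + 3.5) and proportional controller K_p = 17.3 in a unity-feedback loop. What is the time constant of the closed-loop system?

τ = 0.0156 s

Closed-loop transfer function: T(s) = K_p·G(s)/(1 + K_p·G(s)) = 60.55/(s + 3.5 + 60.55) = 60.55/(s + 64.05).
Time constant τ = 1/64.05 = 0.0156 s.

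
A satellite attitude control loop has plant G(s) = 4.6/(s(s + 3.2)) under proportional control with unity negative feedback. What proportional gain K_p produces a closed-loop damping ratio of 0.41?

K_p = 3.31

Closed-loop characteristic equation: s² + 3.2s + K_p·4.6 = 0.
So ω_n = √(4.6K_p) and 2ζω_n = 3.2, giving ζ = 3.2/(2√(4.6K_p)).
Setting ζ = 0.41: √(4.6K_p) = 3.2/(2·0.41) = 3.902, so K_p = 15.23/4.6 = 3.31.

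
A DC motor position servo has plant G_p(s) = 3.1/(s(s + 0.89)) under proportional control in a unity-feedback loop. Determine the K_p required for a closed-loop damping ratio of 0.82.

Closed-loop characteristic equation: s² + 0.89s + K_p·3.1 = 0.
So ω_n = √(3.1K_p) and 2ζω_n = 0.89, giving ζ = 0.89/(2√(3.1K_p)).
Setting ζ = 0.82: √(3.1K_p) = 0.89/(2·0.82) = 0.5427, so K_p = 0.2945/3.1 = 0.095.

K_p = 0.095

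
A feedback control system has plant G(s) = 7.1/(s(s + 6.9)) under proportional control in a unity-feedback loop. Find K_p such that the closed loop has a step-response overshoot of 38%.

K_p = 19.3

From %OS = 100·exp(−πζ/√(1−ζ²)) = 38%, ζ = −ln(0.38)/√(π²+ln²(0.38)) = 0.2943.
Characteristic equation s² + 6.9s + 7.1K_p = 0 gives ζ = 6.9/(2√(7.1K_p)).
Setting ζ = 0.2943: √(7.1K_p) = 6.9/(2·0.2943) = 11.72, so K_p = 137.4/7.1 = 19.3.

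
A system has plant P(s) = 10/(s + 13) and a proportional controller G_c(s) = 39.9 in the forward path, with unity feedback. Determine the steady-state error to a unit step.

0.0316

The loop is type 0. Static position error constant K_pos = G_c(0)·P(0) = 39.9·0.7692 = 30.69.
Steady-state error to a unit step: e_ss = 1/(1+K_pos) = 1/31.69 = 0.0316.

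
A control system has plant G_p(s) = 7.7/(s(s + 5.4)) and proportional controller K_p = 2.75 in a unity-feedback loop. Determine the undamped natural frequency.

With unity feedback the closed-loop characteristic equation is s² + 5.4s + 2.75·7.7 = s² + 5.4s + 21.18 = 0.
So ω_n² = 21.18 ⇒ ω_n = 4.602 rad/s, and ζ = 5.4/(2ω_n) = 0.587.

ω_n = 4.6 rad/s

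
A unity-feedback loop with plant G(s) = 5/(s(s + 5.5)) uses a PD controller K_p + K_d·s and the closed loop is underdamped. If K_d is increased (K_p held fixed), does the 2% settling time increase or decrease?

Characteristic equation s² + (5.5 + 5K_d)s + 5K_p = 0: raising K_d increases ζω_n = (5.5+5K_d)/2 while the loop stays underdamped, so T_s ≈ 4/(ζω_n) decreases.

decrease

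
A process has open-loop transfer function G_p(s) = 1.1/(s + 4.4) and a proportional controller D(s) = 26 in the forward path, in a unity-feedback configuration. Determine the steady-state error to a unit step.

0.133

The loop is type 0. Static position error constant K_pos = D(0)·G_p(0) = 26·0.25 = 6.5.
Steady-state error to a unit step: e_ss = 1/(1+K_pos) = 1/7.5 = 0.133.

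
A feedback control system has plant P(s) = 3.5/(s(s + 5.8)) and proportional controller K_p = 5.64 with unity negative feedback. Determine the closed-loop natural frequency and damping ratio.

ω_n = 4.44 rad/s, ζ = 0.653

With unity feedback the closed-loop characteristic equation is s² + 5.8s + 5.64·3.5 = s² + 5.8s + 19.74 = 0.
So ω_n² = 19.74 ⇒ ω_n = 4.443 rad/s, and ζ = 5.8/(2ω_n) = 0.653.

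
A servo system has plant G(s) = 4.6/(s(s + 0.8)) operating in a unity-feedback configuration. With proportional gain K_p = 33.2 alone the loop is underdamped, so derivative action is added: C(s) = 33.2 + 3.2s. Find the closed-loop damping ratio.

Forward path: (33.2 + 3.2s)·4.6/(s(s+0.8)). The closed-loop characteristic equation is s² + (0.8 + 4.6·3.2)s + 4.6·33.2 = 0.
That is s² + 15.52s + 152.7 = 0, so ω_n = 12.36 rad/s and ζ = 15.52/(2·12.36) = 0.6279.

ζ = 0.628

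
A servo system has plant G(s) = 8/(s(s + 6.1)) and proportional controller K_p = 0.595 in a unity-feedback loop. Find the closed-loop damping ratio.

ζ = 1.4

The closed-loop denominator is s(s+6.1) + 0.595·8 = s² + 6.1s + 4.76.
Matching s² + 2ζω_n s + ω_n²: ω_n = √4.76 = 2.182 rad/s and 2ζω_n = 6.1, so ζ = 6.1/(2·2.182) = 1.4.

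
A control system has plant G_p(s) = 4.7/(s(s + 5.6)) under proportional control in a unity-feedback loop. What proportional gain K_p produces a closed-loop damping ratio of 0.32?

Closed-loop characteristic equation: s² + 5.6s + K_p·4.7 = 0.
So ω_n = √(4.7K_p) and 2ζω_n = 5.6, giving ζ = 5.6/(2√(4.7K_p)).
Setting ζ = 0.32: √(4.7K_p) = 5.6/(2·0.32) = 8.75, so K_p = 76.56/4.7 = 16.3.

K_p = 16.3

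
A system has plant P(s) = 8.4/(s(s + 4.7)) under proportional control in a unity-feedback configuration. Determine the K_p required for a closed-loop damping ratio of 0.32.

K_p = 6.42

Closed-loop characteristic equation: s² + 4.7s + K_p·8.4 = 0.
So ω_n = √(8.4K_p) and 2ζω_n = 4.7, giving ζ = 4.7/(2√(8.4K_p)).
Setting ζ = 0.32: √(8.4K_p) = 4.7/(2·0.32) = 7.344, so K_p = 53.93/8.4 = 6.42.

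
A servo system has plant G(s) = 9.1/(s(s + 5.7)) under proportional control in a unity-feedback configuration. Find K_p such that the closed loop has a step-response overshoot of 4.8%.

From %OS = 100·exp(−πζ/√(1−ζ²)) = 4.8%, ζ = −ln(0.048)/√(π²+ln²(0.048)) = 0.695.
Characteristic equation s² + 5.7s + 9.1K_p = 0 gives ζ = 5.7/(2√(9.1K_p)).
Setting ζ = 0.695: √(9.1K_p) = 5.7/(2·0.695) = 4.101, so K_p = 16.82/9.1 = 1.85.

K_p = 1.85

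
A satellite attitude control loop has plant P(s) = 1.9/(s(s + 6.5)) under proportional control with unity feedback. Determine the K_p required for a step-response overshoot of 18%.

From %OS = 100·exp(−πζ/√(1−ζ²)) = 18%, ζ = −ln(0.18)/√(π²+ln²(0.18)) = 0.4791.
Characteristic equation s² + 6.5s + 1.9K_p = 0 gives ζ = 6.5/(2√(1.9K_p)).
Setting ζ = 0.4791: √(1.9K_p) = 6.5/(2·0.4791) = 6.783, so K_p = 46.01/1.9 = 24.2.

K_p = 24.2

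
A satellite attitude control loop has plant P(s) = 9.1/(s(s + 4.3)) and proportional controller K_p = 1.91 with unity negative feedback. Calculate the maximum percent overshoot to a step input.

15.1%

Closed-loop characteristic equation: s² + 4.3s + 17.38 = 0, so ω_n = 4.169 rad/s and ζ = 4.3/(2·4.169) = 0.5157.
%OS = 100·exp(−πζ/√(1−ζ²)) = 100·exp(−π·0.5157/√0.734) = 15.1%.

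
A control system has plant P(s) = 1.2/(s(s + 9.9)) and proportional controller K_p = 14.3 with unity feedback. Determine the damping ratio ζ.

ζ = 1.19

With unity feedback the closed-loop characteristic equation is s² + 9.9s + 14.3·1.2 = s² + 9.9s + 17.16 = 0.
So ω_n² = 17.16 ⇒ ω_n = 4.142 rad/s, and ζ = 9.9/(2ω_n) = 1.19.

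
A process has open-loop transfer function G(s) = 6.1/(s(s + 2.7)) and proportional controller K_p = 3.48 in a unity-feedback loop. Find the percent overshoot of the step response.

Closed-loop characteristic equation: s² + 2.7s + 21.23 = 0, so ω_n = 4.607 rad/s and ζ = 2.7/(2·4.607) = 0.293.
%OS = 100·exp(−πζ/√(1−ζ²)) = 100·exp(−π·0.293/√0.9141) = 38.2%.

38.2%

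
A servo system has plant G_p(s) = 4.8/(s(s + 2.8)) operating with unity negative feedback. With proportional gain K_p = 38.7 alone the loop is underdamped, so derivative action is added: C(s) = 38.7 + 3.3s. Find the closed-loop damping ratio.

Forward path: (38.7 + 3.3s)·4.8/(s(s+2.8)). The closed-loop characteristic equation is s² + (2.8 + 4.8·3.3)s + 4.8·38.7 = 0.
That is s² + 18.64s + 185.8 = 0, so ω_n = 13.63 rad/s and ζ = 18.64/(2·13.63) = 0.6838.

ζ = 0.684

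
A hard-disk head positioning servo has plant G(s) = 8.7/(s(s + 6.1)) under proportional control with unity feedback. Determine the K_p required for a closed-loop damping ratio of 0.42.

K_p = 6.06

Closed-loop characteristic equation: s² + 6.1s + K_p·8.7 = 0.
So ω_n = √(8.7K_p) and 2ζω_n = 6.1, giving ζ = 6.1/(2√(8.7K_p)).
Setting ζ = 0.42: √(8.7K_p) = 6.1/(2·0.42) = 7.262, so K_p = 52.74/8.7 = 6.06.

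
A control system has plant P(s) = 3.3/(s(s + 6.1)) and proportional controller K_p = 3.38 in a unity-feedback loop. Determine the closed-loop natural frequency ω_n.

With unity feedback the closed-loop characteristic equation is s² + 6.1s + 3.38·3.3 = s² + 6.1s + 11.15 = 0.
Matching s² + 2ζω_n s + ω_n²: ω_n = √11.15 = 3.34 rad/s and 2ζω_n = 6.1, so ζ = 6.1/(2·3.34) = 0.913.

ω_n = 3.34 rad/s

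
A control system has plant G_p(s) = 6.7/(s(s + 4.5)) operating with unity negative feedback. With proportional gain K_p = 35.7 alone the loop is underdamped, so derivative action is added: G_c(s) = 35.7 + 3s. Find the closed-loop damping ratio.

Forward path: (35.7 + 3s)·6.7/(s(s+4.5)). The closed-loop characteristic equation is s² + (4.5 + 6.7·3)s + 6.7·35.7 = 0.
That is s² + 24.6s + 239.2 = 0, so ω_n = 15.47 rad/s and ζ = 24.6/(2·15.47) = 0.7953.

ζ = 0.795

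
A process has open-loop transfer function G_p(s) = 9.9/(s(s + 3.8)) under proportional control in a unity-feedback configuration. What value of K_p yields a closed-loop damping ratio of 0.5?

Closed-loop characteristic equation: s² + 3.8s + K_p·9.9 = 0.
So ω_n = √(9.9K_p) and 2ζω_n = 3.8, giving ζ = 3.8/(2√(9.9K_p)).
Setting ζ = 0.5: √(9.9K_p) = 3.8/(2·0.5) = 3.8, so K_p = 14.44/9.9 = 1.46.

K_p = 1.46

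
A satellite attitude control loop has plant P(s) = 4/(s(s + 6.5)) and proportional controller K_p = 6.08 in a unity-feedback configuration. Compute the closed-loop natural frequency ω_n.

ω_n = 4.93 rad/s

The closed-loop denominator is s(s+6.5) + 6.08·4 = s² + 6.5s + 24.32.
Matching s² + 2ζω_n s + ω_n²: ω_n = √24.32 = 4.932 rad/s and 2ζω_n = 6.5, so ζ = 6.5/(2·4.932) = 0.659.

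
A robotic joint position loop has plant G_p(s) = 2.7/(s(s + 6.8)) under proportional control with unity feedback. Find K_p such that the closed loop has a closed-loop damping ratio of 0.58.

K_p = 12.7

Closed-loop characteristic equation: s² + 6.8s + K_p·2.7 = 0.
So ω_n = √(2.7K_p) and 2ζω_n = 6.8, giving ζ = 6.8/(2√(2.7K_p)).
Setting ζ = 0.58: √(2.7K_p) = 6.8/(2·0.58) = 5.862, so K_p = 34.36/2.7 = 12.7.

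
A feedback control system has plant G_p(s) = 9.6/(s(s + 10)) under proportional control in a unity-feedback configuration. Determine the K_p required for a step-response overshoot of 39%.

K_p = 31.6

From %OS = 100·exp(−πζ/√(1−ζ²)) = 39%, ζ = −ln(0.39)/√(π²+ln²(0.39)) = 0.2871.
Characteristic equation s² + 10s + 9.6K_p = 0 gives ζ = 10/(2√(9.6K_p)).
Setting ζ = 0.2871: √(9.6K_p) = 10/(2·0.2871) = 17.42, so K_p = 303.3/9.6 = 31.6.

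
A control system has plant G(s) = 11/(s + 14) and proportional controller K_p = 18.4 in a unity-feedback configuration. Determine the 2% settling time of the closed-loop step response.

T_s ≈ 0.0185 s

Closed-loop transfer function: T(s) = K_p·G(s)/(1 + K_p·G(s)) = 202.4/(s + 14 + 202.4) = 202.4/(s + 216.4).
Time constant τ = 1/216.4 = 0.004621 s, so the 2% settling time is about 4τ = 0.0185 s.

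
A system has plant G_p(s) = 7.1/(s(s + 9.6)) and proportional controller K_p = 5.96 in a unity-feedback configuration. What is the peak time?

From 1 + K_pG_p(s) = 0: s² + 9.6s + 42.32 = 0 ⇒ ω_n = 6.505, ζ = 0.7379.
Damped frequency ω_d = ω_n√(1−ζ²) = 4.39 rad/s, so peak time T_p = π/ω_d = 0.716 s.

T_p = 0.716 s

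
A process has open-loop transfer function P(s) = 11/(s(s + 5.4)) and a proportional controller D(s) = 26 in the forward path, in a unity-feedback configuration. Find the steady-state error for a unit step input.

The open loop D(s)P(s) has a pole at the origin (type 1), so the static position error constant is infinite and e_ss = 1/(1+∞) = 0.

0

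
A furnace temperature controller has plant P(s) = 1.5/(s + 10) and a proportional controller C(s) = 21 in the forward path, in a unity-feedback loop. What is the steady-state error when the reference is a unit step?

0.241

The loop is type 0. Static position error constant K_pos = C(0)·P(0) = 21·0.15 = 3.15.
Steady-state error to a unit step: e_ss = 1/(1+K_pos) = 1/4.15 = 0.241.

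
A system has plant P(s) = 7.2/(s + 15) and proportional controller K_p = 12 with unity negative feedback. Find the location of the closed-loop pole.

Closed-loop transfer function: T(s) = K_p·P(s)/(1 + K_p·P(s)) = 86.4/(s + 15 + 86.4) = 86.4/(s + 101.4).
The closed-loop pole is at s = −101.4.

s = -101.4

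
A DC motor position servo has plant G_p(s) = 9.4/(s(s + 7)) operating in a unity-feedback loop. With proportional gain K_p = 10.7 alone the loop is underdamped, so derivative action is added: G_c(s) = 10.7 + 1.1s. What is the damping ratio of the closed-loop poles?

ζ = 0.864

Forward path: (10.7 + 1.1s)·9.4/(s(s+7)). The closed-loop characteristic equation is s² + (7 + 9.4·1.1)s + 9.4·10.7 = 0.
That is s² + 17.34s + 100.6 = 0, so ω_n = 10.03 rad/s and ζ = 17.34/(2·10.03) = 0.8645.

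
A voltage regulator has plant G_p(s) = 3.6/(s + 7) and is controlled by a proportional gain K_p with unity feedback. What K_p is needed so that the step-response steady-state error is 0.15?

Steady-state error for a unit step on this type-0 loop is 1/(1 + K_p·G_p(0)).
G_p(0) = 0.5143. Require 1/(1 + K_p·0.5143) = 0.15, so 1 + 0.5143·K_p = 6.667.
K_p = (6.667 − 1)/0.5143 = 11.

K_p = 11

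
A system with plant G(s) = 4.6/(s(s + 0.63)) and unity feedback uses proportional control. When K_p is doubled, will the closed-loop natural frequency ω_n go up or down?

increase

ω_n = √(4.6·K_p), which grows with K_p.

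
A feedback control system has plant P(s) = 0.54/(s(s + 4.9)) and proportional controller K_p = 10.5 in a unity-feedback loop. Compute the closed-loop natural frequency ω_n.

1 + K_p·P(s) = 0 gives s² + 4.9s + 5.67 = 0.
Matching s² + 2ζω_n s + ω_n²: ω_n = √5.67 = 2.381 rad/s and 2ζω_n = 4.9, so ζ = 4.9/(2·2.381) = 1.03.

ω_n = 2.38 rad/s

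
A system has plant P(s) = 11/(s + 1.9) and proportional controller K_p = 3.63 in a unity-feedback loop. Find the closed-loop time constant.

τ = 0.0239 s

Closed-loop transfer function: T(s) = K_p·P(s)/(1 + K_p·P(s)) = 39.93/(s + 1.9 + 39.93) = 39.93/(s + 41.83).
Time constant τ = 1/41.83 = 0.0239 s.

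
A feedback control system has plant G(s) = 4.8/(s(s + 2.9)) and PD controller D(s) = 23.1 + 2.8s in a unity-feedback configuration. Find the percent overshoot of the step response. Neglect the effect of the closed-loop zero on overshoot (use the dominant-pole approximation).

2.1%

Forward path: (23.1 + 2.8s)·4.8/(s(s+2.9)). The closed-loop characteristic equation is s² + (2.9 + 4.8·2.8)s + 4.8·23.1 = 0.
That is s² + 16.34s + 110.9 = 0, so ω_n = 10.53 rad/s and ζ = 16.34/(2·10.53) = 0.7759.
%OS = 100·exp(−πζ/√(1−ζ²)) = 2.1%.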